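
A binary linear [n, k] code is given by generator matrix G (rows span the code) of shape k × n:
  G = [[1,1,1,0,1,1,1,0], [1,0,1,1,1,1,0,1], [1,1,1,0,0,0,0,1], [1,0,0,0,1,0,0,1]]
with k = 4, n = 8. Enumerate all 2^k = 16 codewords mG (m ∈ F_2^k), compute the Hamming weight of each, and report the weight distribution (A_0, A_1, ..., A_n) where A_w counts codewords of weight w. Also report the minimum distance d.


Weight distribution: A_0 = 1, A_3 = 4, A_4 = 5, A_5 = 4, A_6 = 2. Minimum distance d = 3.

Enumerate all 2^4 = 16 messages m ∈ F_2^4.
For each, compute codeword c = mG in F_2^8, then tally its weight.
  m = 0000 → c = 00000000, weight = 0.
  m = 1000 → c = 11101110, weight = 6.
  m = 0100 → c = 10111101, weight = 6.
  m = 1100 → c = 01010011, weight = 4.
  m = 0010 → c = 11100001, weight = 4.
  m = 1010 → c = 00001111, weight = 4.
  m = 0110 → c = 01011100, weight = 4.
  m = 1110 → c = 10110010, weight = 4.
  m = 0001 → c = 10001001, weight = 3.
  m = 1001 → c = 01100111, weight = 5.
  m = 0101 → c = 00110100, weight = 3.
  m = 1101 → c = 11011010, weight = 5.
  m = 0011 → c = 01101000, weight = 3.
  m = 1011 → c = 10000110, weight = 3.
  m = 0111 → c = 11010101, weight = 5.
  m = 1111 → c = 00111011, weight = 5.
Tally weights:
  weight 0: 1 codewords.
  weight 3: 4 codewords.
  weight 4: 5 codewords.
  weight 5: 4 codewords.
  weight 6: 2 codewords.
Minimum distance d = smallest w > 0 with A_w > 0 = 3.
Sanity: Σ A_w = 16 = 2^4 = 16 ✓.


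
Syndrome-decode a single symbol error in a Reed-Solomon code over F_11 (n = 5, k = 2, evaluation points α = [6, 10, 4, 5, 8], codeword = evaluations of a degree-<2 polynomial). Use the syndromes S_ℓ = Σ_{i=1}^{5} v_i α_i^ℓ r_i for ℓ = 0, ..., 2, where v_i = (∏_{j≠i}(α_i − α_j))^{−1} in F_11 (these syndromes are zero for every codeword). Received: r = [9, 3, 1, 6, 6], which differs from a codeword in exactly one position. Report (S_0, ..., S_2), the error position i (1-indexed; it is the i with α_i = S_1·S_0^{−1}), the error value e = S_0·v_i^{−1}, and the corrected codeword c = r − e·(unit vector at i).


S = (8, 7, 2), error at position 4, error magnitude e = 1, c = [9, 3, 1, 5, 6].

Step 1: column multipliers v_i = (∏_{j≠i}(α_i − α_j))^{−1} mod 11.
  i = 1 (α = 6): (6−10)(6−4)(6−5)(6−8) = (−4)·2·1·(−2) = 16 ≡ 5, so v_1 = 5^{−1} = 9 (mod 11).
  i = 2 (α = 10): (10−6)(10−4)(10−5)(10−8) = 4·6·5·2 = 240 ≡ 9, so v_2 = 9^{−1} = 5 (mod 11).
  i = 3 (α = 4): (4−6)(4−10)(4−5)(4−8) = (−2)·(−6)·(−1)·(−4) = 48 ≡ 4, so v_3 = 4^{−1} = 3 (mod 11).
  i = 4 (α = 5): (5−6)(5−10)(5−4)(5−8) = (−1)·(−5)·1·(−3) = −15 ≡ 7, so v_4 = 7^{−1} = 8 (mod 11).
  i = 5 (α = 8): (8−6)(8−10)(8−4)(8−5) = 2·(−2)·4·3 = −48 ≡ 7, so v_5 = 7^{−1} = 8 (mod 11).
  v = [9, 5, 3, 8, 8].
Step 2: syndromes of r = [9, 3, 1, 6, 6] (all sums mod 11).
  S_0 = Σ v_i r_i = 9·9 + 5·3 + 3·1 + 8·6 + 8·6 = 195 ≡ 8.
  S_1 = Σ v_i α_i r_i = 9·6·9 + 5·10·3 + 3·4·1 + 8·5·6 + 8·8·6 = 1272 ≡ 7.
  α_i^2 mod 11 = [3, 1, 5, 3, 9].
  S_2 = Σ v_i α_i^2 r_i = 9·3·9 + 5·1·3 + 3·5·1 + 8·3·6 + 8·9·6 = 849 ≡ 2.
  S = (8, 7, 2) ≠ 0, so r is not a codeword (an error is present).
Step 3: locate the error. For a single error e at position i, S_ℓ = v_i·e·α_i^ℓ, so α_err = S_1/S_0.
  S_0^{−1} = 8^{−1} = 7 (mod 11), so α_err = 7·7 = 49 ≡ 5 = α_4. Error position i = 4.
  Consistency check: S_2/S_1 = 2·8 = 16 ≡ 5 = α_err ✓ (single-error assumption holds).
Step 4: error magnitude e = S_0/v_4 = S_0·∏_{j≠4}(α_4 − α_j) = 8·7 = 56 ≡ 1 (mod 11).
Step 5: correct position 4: c_4 = r_4 − e = 6 − 1 ≡ 5 (mod 11). Hence c = [9, 3, 1, 5, 6].
  Check: interpolating c through the α_i gives m(x) = 7 + 4·x (degree < 2) with m(α_i) = c_i for every i, so c is indeed a codeword.


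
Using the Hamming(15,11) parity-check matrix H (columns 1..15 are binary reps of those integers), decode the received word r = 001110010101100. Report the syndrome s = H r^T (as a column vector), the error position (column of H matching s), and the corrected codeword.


s = (0, 0, 0, 1)^T, error position = 1, corrected codeword c = 101110010101100

Compute s = H r^T mod 2 one row at a time:
  s_1 = 1 + 0 + 1 + 0 + 1 + 1 + 0 + 0 = 4 ≡ 0 (mod 2).
  s_2 = 1 + 1 + 0 + 0 + 1 + 1 + 0 + 0 = 4 ≡ 0 (mod 2).
  s_3 = 0 + 1 + 0 + 0 + 1 + 0 + 0 + 0 = 2 ≡ 0 (mod 2).
  s_4 = 0 + 1 + 1 + 0 + 0 + 0 + 1 + 0 = 3 ≡ 1 (mod 2).
s = (0, 0, 0, 1)^T — this equals column 1 of H (binary 0001), so error is at position 1.
Correct: flip bit 1 of r = 001110010101100 to get c = 101110010101100.


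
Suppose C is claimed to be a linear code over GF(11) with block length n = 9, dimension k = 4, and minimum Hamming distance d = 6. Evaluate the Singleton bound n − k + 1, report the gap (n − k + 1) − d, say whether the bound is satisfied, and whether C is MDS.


Singleton RHS = n − k + 1 = 6, slack = 0, bound satisfied, MDS.

Singleton bound: d ≤ n − k + 1.
Here n = 9, k = 4, so n − k + 1 = 6.
Given d = 6, check d ≤ 6: YES.
Slack = (n − k + 1) − d = 0.
The code is MDS (slack = 0).
Description: the claimed parameters are [9, 4, 6]_11; such a code would be MDS (meets Singleton bound).


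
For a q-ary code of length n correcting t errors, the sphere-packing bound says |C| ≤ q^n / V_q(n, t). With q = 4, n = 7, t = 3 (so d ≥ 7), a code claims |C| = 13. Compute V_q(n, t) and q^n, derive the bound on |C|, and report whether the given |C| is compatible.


V_q(n, t) = 1156, q^n = 16384, Hamming bound = 14, |C| = 13 ≤ bound (satisfied).

Step 1: Compute V_q(n, t) = Σ_{j=0}^3 C(n, j) (q−1)^j.
  j = 0: C(7,0)·(3)^0 = 1·1 = 1.
  j = 1: C(7,1)·(3)^1 = 7·3 = 21.
  j = 2: C(7,2)·(3)^2 = 21·9 = 189.
  j = 3: C(7,3)·(3)^3 = 35·27 = 945.
  V_q(n, t) = 1 + 21 + 189 + 945 = 1156.
Step 2: q^n = 4^7 = 16384.
Step 3: Hamming bound ⌊q^n / V_q(n,t)⌋ = ⌊16384/1156⌋ = 14.
Step 4: Compare |C| = 13 to 14: satisfied.
The claimed |C| lies below the Hamming bound.


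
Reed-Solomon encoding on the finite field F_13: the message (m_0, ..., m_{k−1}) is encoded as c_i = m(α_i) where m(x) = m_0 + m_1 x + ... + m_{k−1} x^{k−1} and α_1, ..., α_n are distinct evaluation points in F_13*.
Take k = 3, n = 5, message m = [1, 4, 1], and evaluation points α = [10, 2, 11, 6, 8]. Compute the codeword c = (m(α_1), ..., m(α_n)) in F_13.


c = [11, 0, 10, 9, 6]

Message polynomial: m(x) = 1 + 4·x + 1·x^2 (mod 13).
For each evaluation point α_i, compute m(α_i) mod 13:
  α_1 = 10: Horner steps 1 → 1 → 11, so m(10) = 11.
  α_2 = 2: Horner steps 1 → 6 → 0, so m(2) = 0.
  α_3 = 11: Horner steps 1 → 2 → 10, so m(11) = 10.
  α_4 = 6: Horner steps 1 → 10 → 9, so m(6) = 9.
  α_5 = 8: Horner steps 1 → 12 → 6, so m(8) = 6.
Codeword c = [11, 0, 10, 9, 6] ∈ F_13^5.


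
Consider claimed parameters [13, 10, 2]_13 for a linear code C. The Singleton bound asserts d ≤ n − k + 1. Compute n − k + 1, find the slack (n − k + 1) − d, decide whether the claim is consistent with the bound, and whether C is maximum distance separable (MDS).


Singleton RHS = n − k + 1 = 4, slack = 2, bound satisfied, not MDS.

Singleton bound: d ≤ n − k + 1.
Here n = 13, k = 10, so n − k + 1 = 4.
Given d = 2, check d ≤ 4: YES.
Slack = (n − k + 1) − d = 2.
The code is NOT MDS (slack = 2 > 0).
Description: the claimed parameters are [13, 10, 2]_13; such a code would be non-MDS.


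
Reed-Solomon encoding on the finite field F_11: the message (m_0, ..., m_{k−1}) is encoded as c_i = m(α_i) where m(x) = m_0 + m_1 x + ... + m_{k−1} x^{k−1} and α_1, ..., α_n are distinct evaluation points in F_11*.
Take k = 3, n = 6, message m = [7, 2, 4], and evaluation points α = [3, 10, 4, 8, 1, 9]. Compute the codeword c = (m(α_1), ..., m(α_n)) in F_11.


c = [5, 9, 2, 4, 2, 8]

Message polynomial: m(x) = 7 + 2·x + 4·x^2 (mod 11).
For each evaluation point α_i, compute m(α_i) mod 11:
  α_1 = 3: Horner steps 4 → 3 → 5, so m(3) = 5.
  α_2 = 10: Horner steps 4 → 9 → 9, so m(10) = 9.
  α_3 = 4: Horner steps 4 → 7 → 2, so m(4) = 2.
  α_4 = 8: Horner steps 4 → 1 → 4, so m(8) = 4.
  α_5 = 1: Horner steps 4 → 6 → 2, so m(1) = 2.
  α_6 = 9: Horner steps 4 → 5 → 8, so m(9) = 8.
Codeword c = [5, 9, 2, 4, 2, 8] ∈ F_11^6.


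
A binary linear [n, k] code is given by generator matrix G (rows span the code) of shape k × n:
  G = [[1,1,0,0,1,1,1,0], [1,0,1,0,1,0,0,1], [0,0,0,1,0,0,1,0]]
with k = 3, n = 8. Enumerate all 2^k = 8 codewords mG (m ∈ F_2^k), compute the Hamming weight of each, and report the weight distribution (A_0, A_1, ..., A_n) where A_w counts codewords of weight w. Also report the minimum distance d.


Weight distribution: A_0 = 1, A_2 = 1, A_4 = 1, A_5 = 4, A_6 = 1. Minimum distance d = 2.

Enumerate all 2^3 = 8 messages m ∈ F_2^3.
For each, compute codeword c = mG in F_2^8, then tally its weight.
  m = 000 → c = 00000000, weight = 0.
  m = 100 → c = 11001110, weight = 5.
  m = 010 → c = 10101001, weight = 4.
  m = 110 → c = 01100111, weight = 5.
  m = 001 → c = 00010010, weight = 2.
  m = 101 → c = 11011100, weight = 5.
  m = 011 → c = 10111011, weight = 6.
  m = 111 → c = 01110101, weight = 5.
Tally weights:
  weight 0: 1 codewords.
  weight 2: 1 codewords.
  weight 4: 1 codewords.
  weight 5: 4 codewords.
  weight 6: 1 codewords.
Minimum distance d = smallest w > 0 with A_w > 0 = 2.
Sanity: Σ A_w = 8 = 2^3 = 8 ✓.


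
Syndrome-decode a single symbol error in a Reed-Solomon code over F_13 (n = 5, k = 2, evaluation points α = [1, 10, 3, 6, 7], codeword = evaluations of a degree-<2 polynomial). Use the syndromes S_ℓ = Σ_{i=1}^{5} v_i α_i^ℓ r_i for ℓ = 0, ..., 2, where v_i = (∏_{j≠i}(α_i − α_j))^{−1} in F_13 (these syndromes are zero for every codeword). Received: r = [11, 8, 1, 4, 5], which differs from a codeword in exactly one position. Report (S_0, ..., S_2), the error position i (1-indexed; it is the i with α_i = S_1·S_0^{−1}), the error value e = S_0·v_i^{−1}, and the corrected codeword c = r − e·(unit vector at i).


S = (11, 11, 11), error at position 1, error magnitude e = 12, c = [12, 8, 1, 4, 5].

Step 1: column multipliers v_i = (∏_{j≠i}(α_i − α_j))^{−1} mod 13.
  i = 1 (α = 1): (1−10)(1−3)(1−6)(1−7) = (−9)·(−2)·(−5)·(−6) = 540 ≡ 7, so v_1 = 7^{−1} = 2 (mod 13).
  i = 2 (α = 10): (10−1)(10−3)(10−6)(10−7) = 9·7·4·3 = 756 ≡ 2, so v_2 = 2^{−1} = 7 (mod 13).
  i = 3 (α = 3): (3−1)(3−10)(3−6)(3−7) = 2·(−7)·(−3)·(−4) = −168 ≡ 1, so v_3 = 1^{−1} = 1 (mod 13).
  i = 4 (α = 6): (6−1)(6−10)(6−3)(6−7) = 5·(−4)·3·(−1) = 60 ≡ 8, so v_4 = 8^{−1} = 5 (mod 13).
  i = 5 (α = 7): (7−1)(7−10)(7−3)(7−6) = 6·(−3)·4·1 = −72 ≡ 6, so v_5 = 6^{−1} = 11 (mod 13).
  v = [2, 7, 1, 5, 11].
Step 2: syndromes of r = [11, 8, 1, 4, 5] (all sums mod 13).
  S_0 = Σ v_i r_i = 2·11 + 7·8 + 1·1 + 5·4 + 11·5 = 154 ≡ 11.
  S_1 = Σ v_i α_i r_i = 2·1·11 + 7·10·8 + 1·3·1 + 5·6·4 + 11·7·5 = 1090 ≡ 11.
  α_i^2 mod 13 = [1, 9, 9, 10, 10].
  S_2 = Σ v_i α_i^2 r_i = 2·1·11 + 7·9·8 + 1·9·1 + 5·10·4 + 11·10·5 = 1285 ≡ 11.
  S = (11, 11, 11) ≠ 0, so r is not a codeword (an error is present).
Step 3: locate the error. For a single error e at position i, S_ℓ = v_i·e·α_i^ℓ, so α_err = S_1/S_0.
  S_0^{−1} = 11^{−1} = 6 (mod 13), so α_err = 11·6 = 66 ≡ 1 = α_1. Error position i = 1.
  Consistency check: S_2/S_1 = 11·6 = 66 ≡ 1 = α_err ✓ (single-error assumption holds).
Step 4: error magnitude e = S_0/v_1 = S_0·∏_{j≠1}(α_1 − α_j) = 11·7 = 77 ≡ 12 (mod 13).
Step 5: correct position 1: c_1 = r_1 − e = 11 − 12 ≡ 12 (mod 13). Hence c = [12, 8, 1, 4, 5].
  Check: interpolating c through the α_i gives m(x) = 11 + 1·x (degree < 2) with m(α_i) = c_i for every i, so c is indeed a codeword.


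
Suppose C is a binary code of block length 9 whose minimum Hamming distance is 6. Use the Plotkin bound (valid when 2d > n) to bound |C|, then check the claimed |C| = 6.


Plotkin bound M ≤ 4; given |C| = 6 > bound (violated).

Check applicability: 2d = 12, n = 9.
2d − n = 3 > 0, so Plotkin applies.
Compute d/(2d−n) = 6/3 ≈ 2.0000.
⌊d/(2d−n)⌋ = 2.
Plotkin bound: M ≤ 2·2 = 4.
Given |C| = 6, check: VIOLATED.
This |C| is above the Plotkin bound, so no binary code with n = 9, d = 6 and 6 codewords exists.


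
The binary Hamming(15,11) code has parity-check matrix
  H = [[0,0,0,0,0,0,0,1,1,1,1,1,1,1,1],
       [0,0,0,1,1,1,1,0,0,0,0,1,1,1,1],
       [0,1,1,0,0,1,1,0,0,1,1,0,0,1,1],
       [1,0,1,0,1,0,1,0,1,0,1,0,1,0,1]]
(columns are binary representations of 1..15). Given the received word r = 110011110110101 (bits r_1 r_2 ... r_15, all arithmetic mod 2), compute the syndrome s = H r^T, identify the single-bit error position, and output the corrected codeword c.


s = (1, 1, 0, 0)^T, error position = 12, corrected codeword c = 110011110111101

Compute s = H r^T mod 2 one row at a time:
  s_1 = 1 + 0 + 1 + 1 + 0 + 1 + 0 + 1 = 5 ≡ 1 (mod 2).
  s_2 = 0 + 1 + 1 + 1 + 0 + 1 + 0 + 1 = 5 ≡ 1 (mod 2).
  s_3 = 1 + 0 + 1 + 1 + 1 + 1 + 0 + 1 = 6 ≡ 0 (mod 2).
  s_4 = 1 + 0 + 1 + 1 + 0 + 1 + 1 + 1 = 6 ≡ 0 (mod 2).
s = (1, 1, 0, 0)^T — this equals column 12 of H (binary 1100), so error is at position 12.
Correct: flip bit 12 of r = 110011110110101 to get c = 110011110111101.


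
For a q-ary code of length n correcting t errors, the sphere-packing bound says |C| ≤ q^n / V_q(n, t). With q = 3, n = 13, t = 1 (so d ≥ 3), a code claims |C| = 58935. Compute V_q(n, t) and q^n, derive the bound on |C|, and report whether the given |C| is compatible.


V_q(n, t) = 27, q^n = 1594323, Hamming bound = 59049, |C| = 58935 ≤ bound (satisfied).

Step 1: Compute V_q(n, t) = Σ_{j=0}^1 C(n, j) (q−1)^j.
  j = 0: C(13,0)·(2)^0 = 1·1 = 1.
  j = 1: C(13,1)·(2)^1 = 13·2 = 26.
  V_q(n, t) = 1 + 26 = 27.
Step 2: q^n = 3^13 = 1594323.
Step 3: Hamming bound ⌊q^n / V_q(n,t)⌋ = ⌊1594323/27⌋ = 59049.
Step 4: Compare |C| = 58935 to 59049: satisfied.
The claimed |C| lies below the Hamming bound.


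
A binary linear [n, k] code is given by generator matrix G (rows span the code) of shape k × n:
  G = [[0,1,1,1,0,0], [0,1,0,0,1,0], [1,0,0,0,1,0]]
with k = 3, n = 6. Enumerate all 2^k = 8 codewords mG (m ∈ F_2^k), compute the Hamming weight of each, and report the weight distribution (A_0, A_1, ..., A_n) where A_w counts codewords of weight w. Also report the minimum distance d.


Weight distribution: A_0 = 1, A_2 = 3, A_3 = 3, A_5 = 1. Minimum distance d = 2.

Enumerate all 2^3 = 8 messages m ∈ F_2^3.
For each, compute codeword c = mG in F_2^6, then tally its weight.
  m = 000 → c = 000000, weight = 0.
  m = 100 → c = 011100, weight = 3.
  m = 010 → c = 010010, weight = 2.
  m = 110 → c = 001110, weight = 3.
  m = 001 → c = 100010, weight = 2.
  m = 101 → c = 111110, weight = 5.
  m = 011 → c = 110000, weight = 2.
  m = 111 → c = 101100, weight = 3.
Tally weights:
  weight 0: 1 codewords.
  weight 2: 3 codewords.
  weight 3: 3 codewords.
  weight 5: 1 codewords.
Minimum distance d = smallest w > 0 with A_w > 0 = 2.
Sanity: Σ A_w = 8 = 2^3 = 8 ✓.


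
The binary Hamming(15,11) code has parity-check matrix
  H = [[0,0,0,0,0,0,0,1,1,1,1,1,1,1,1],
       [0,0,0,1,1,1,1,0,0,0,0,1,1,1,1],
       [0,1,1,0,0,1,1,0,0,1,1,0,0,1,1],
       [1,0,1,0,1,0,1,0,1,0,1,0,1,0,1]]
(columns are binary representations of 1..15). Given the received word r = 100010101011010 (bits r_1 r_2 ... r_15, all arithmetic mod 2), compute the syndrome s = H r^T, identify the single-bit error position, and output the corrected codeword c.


s = (0, 0, 1, 1)^T, error position = 3, corrected codeword c = 101010101011010

Compute s = H r^T mod 2 one row at a time:
  s_1 = 0 + 1 + 0 + 1 + 1 + 0 + 1 + 0 = 4 ≡ 0 (mod 2).
  s_2 = 0 + 1 + 0 + 1 + 1 + 0 + 1 + 0 = 4 ≡ 0 (mod 2).
  s_3 = 0 + 0 + 0 + 1 + 0 + 1 + 1 + 0 = 3 ≡ 1 (mod 2).
  s_4 = 1 + 0 + 1 + 1 + 1 + 1 + 0 + 0 = 5 ≡ 1 (mod 2).
s = (0, 0, 1, 1)^T — this equals column 3 of H (binary 0011), so error is at position 3.
Correct: flip bit 3 of r = 100010101011010 to get c = 101010101011010.


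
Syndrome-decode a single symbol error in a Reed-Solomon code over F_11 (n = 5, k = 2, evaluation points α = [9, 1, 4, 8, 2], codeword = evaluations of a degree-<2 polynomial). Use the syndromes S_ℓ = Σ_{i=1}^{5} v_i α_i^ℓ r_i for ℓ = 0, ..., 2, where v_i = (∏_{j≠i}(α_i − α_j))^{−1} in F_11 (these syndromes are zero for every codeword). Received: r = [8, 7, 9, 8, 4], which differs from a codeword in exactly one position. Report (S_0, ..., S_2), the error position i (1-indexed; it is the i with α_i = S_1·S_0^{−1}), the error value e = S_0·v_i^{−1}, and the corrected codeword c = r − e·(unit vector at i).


S = (5, 1, 9), error at position 1, error magnitude e = 3, c = [5, 7, 9, 8, 4].

Step 1: column multipliers v_i = (∏_{j≠i}(α_i − α_j))^{−1} mod 11.
  i = 1 (α = 9): (9−1)(9−4)(9−8)(9−2) = 8·5·1·7 = 280 ≡ 5, so v_1 = 5^{−1} = 9 (mod 11).
  i = 2 (α = 1): (1−9)(1−4)(1−8)(1−2) = (−8)·(−3)·(−7)·(−1) = 168 ≡ 3, so v_2 = 3^{−1} = 4 (mod 11).
  i = 3 (α = 4): (4−9)(4−1)(4−8)(4−2) = (−5)·3·(−4)·2 = 120 ≡ 10, so v_3 = 10^{−1} = 10 (mod 11).
  i = 4 (α = 8): (8−9)(8−1)(8−4)(8−2) = (−1)·7·4·6 = −168 ≡ 8, so v_4 = 8^{−1} = 7 (mod 11).
  i = 5 (α = 2): (2−9)(2−1)(2−4)(2−8) = (−7)·1·(−2)·(−6) = −84 ≡ 4, so v_5 = 4^{−1} = 3 (mod 11).
  v = [9, 4, 10, 7, 3].
Step 2: syndromes of r = [8, 7, 9, 8, 4] (all sums mod 11).
  S_0 = Σ v_i r_i = 9·8 + 4·7 + 10·9 + 7·8 + 3·4 = 258 ≡ 5.
  S_1 = Σ v_i α_i r_i = 9·9·8 + 4·1·7 + 10·4·9 + 7·8·8 + 3·2·4 = 1508 ≡ 1.
  α_i^2 mod 11 = [4, 1, 5, 9, 4].
  S_2 = Σ v_i α_i^2 r_i = 9·4·8 + 4·1·7 + 10·5·9 + 7·9·8 + 3·4·4 = 1318 ≡ 9.
  S = (5, 1, 9) ≠ 0, so r is not a codeword (an error is present).
Step 3: locate the error. For a single error e at position i, S_ℓ = v_i·e·α_i^ℓ, so α_err = S_1/S_0.
  S_0^{−1} = 5^{−1} = 9 (mod 11), so α_err = 1·9 = 9 ≡ 9 = α_1. Error position i = 1.
  Consistency check: S_2/S_1 = 9·1 = 9 ≡ 9 = α_err ✓ (single-error assumption holds).
Step 4: error magnitude e = S_0/v_1 = S_0·∏_{j≠1}(α_1 − α_j) = 5·5 = 25 ≡ 3 (mod 11).
Step 5: correct position 1: c_1 = r_1 − e = 8 − 3 ≡ 5 (mod 11). Hence c = [5, 7, 9, 8, 4].
  Check: interpolating c through the α_i gives m(x) = 10 + 8·x (degree < 2) with m(α_i) = c_i for every i, so c is indeed a codeword.


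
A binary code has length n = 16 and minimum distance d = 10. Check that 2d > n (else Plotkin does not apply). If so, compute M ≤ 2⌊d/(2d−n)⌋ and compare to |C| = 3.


Plotkin bound M ≤ 4; given |C| = 3 ≤ bound (satisfied).

Check applicability: 2d = 20, n = 16.
2d − n = 4 > 0, so Plotkin applies.
Compute d/(2d−n) = 10/4 ≈ 2.5000.
⌊d/(2d−n)⌋ = 2.
Plotkin bound: M ≤ 2·2 = 4.
Given |C| = 3, check: satisfied.
This |C| is below the Plotkin bound.


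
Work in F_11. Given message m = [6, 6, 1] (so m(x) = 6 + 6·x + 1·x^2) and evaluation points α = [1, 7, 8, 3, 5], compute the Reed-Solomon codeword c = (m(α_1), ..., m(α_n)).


c = [2, 9, 8, 0, 6]

Message polynomial: m(x) = 6 + 6·x + 1·x^2 (mod 11).
For each evaluation point α_i, compute m(α_i) mod 11:
  α_1 = 1: Horner steps 1 → 7 → 2, so m(1) = 2.
  α_2 = 7: Horner steps 1 → 2 → 9, so m(7) = 9.
  α_3 = 8: Horner steps 1 → 3 → 8, so m(8) = 8.
  α_4 = 3: Horner steps 1 → 9 → 0, so m(3) = 0.
  α_5 = 5: Horner steps 1 → 0 → 6, so m(5) = 6.
Codeword c = [2, 9, 8, 0, 6] ∈ F_11^5.


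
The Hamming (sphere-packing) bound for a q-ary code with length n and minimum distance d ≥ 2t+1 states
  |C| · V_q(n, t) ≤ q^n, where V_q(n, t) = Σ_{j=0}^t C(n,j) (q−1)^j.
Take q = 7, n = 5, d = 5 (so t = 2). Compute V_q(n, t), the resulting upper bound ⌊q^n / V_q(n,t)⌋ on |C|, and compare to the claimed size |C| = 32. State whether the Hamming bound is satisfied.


V_q(n, t) = 391, q^n = 16807, Hamming bound = 42, |C| = 32 ≤ bound (satisfied).

Step 1: Compute V_q(n, t) = Σ_{j=0}^2 C(n, j) (q−1)^j.
  j = 0: C(5,0)·(6)^0 = 1·1 = 1.
  j = 1: C(5,1)·(6)^1 = 5·6 = 30.
  j = 2: C(5,2)·(6)^2 = 10·36 = 360.
  V_q(n, t) = 1 + 30 + 360 = 391.
Step 2: q^n = 7^5 = 16807.
Step 3: Hamming bound ⌊q^n / V_q(n,t)⌋ = ⌊16807/391⌋ = 42.
Step 4: Compare |C| = 32 to 42: satisfied.
The claimed |C| lies below the Hamming bound.


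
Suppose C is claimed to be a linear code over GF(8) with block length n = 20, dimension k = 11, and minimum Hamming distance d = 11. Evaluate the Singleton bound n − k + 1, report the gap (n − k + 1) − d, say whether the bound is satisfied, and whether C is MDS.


Singleton RHS = n − k + 1 = 10, slack = -1, bound violated (no such code; not MDS).

Singleton bound: d ≤ n − k + 1.
Here n = 20, k = 11, so n − k + 1 = 10.
Given d = 11, check d ≤ 10: NO.
Slack = (n − k + 1) − d = -1.
The slack is negative: d = 11 exceeds n − k + 1 = 10 by 1, so the Singleton bound is violated and no linear [20, 11, 11]_8 code can exist. In particular it is not MDS (MDS requires d = n − k + 1 exactly).
Description: the claimed parameters are [20, 11, 11]_8; such a code would be impossible (violates the Singleton bound).


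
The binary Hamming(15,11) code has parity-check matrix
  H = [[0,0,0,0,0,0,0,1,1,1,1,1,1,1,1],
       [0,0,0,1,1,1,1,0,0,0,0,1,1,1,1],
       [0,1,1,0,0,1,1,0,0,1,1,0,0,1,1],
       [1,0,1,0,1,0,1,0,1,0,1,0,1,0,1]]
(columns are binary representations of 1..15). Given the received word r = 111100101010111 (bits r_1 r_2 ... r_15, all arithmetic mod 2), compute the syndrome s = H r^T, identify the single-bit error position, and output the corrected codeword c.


s = (1, 1, 0, 1)^T, error position = 13, corrected codeword c = 111100101010011

Compute s = H r^T mod 2 one row at a time:
  s_1 = 0 + 1 + 0 + 1 + 0 + 1 + 1 + 1 = 5 ≡ 1 (mod 2).
  s_2 = 1 + 0 + 0 + 1 + 0 + 1 + 1 + 1 = 5 ≡ 1 (mod 2).
  s_3 = 1 + 1 + 0 + 1 + 0 + 1 + 1 + 1 = 6 ≡ 0 (mod 2).
  s_4 = 1 + 1 + 0 + 1 + 1 + 1 + 1 + 1 = 7 ≡ 1 (mod 2).
s = (1, 1, 0, 1)^T — this equals column 13 of H (binary 1101), so error is at position 13.
Correct: flip bit 13 of r = 111100101010111 to get c = 111100101010011.


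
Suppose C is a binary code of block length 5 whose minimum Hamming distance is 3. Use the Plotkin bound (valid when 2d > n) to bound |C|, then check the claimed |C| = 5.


Plotkin bound M ≤ 6; given |C| = 5 ≤ bound (satisfied).

Check applicability: 2d = 6, n = 5.
2d − n = 1 > 0, so Plotkin applies.
Compute d/(2d−n) = 3/1 ≈ 3.0000.
⌊d/(2d−n)⌋ = 3.
Plotkin bound: M ≤ 2·3 = 6.
Given |C| = 5, check: satisfied.
This |C| is below the Plotkin bound.


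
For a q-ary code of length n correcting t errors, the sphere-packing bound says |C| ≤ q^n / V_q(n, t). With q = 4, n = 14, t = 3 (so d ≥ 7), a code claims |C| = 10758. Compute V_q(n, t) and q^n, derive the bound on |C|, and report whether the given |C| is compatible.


V_q(n, t) = 10690, q^n = 268435456, Hamming bound = 25110, |C| = 10758 ≤ bound (satisfied).

Step 1: Compute V_q(n, t) = Σ_{j=0}^3 C(n, j) (q−1)^j.
  j = 0: C(14,0)·(3)^0 = 1·1 = 1.
  j = 1: C(14,1)·(3)^1 = 14·3 = 42.
  j = 2: C(14,2)·(3)^2 = 91·9 = 819.
  j = 3: C(14,3)·(3)^3 = 364·27 = 9828.
  V_q(n, t) = 1 + 42 + 819 + 9828 = 10690.
Step 2: q^n = 4^14 = 268435456.
Step 3: Hamming bound ⌊q^n / V_q(n,t)⌋ = ⌊268435456/10690⌋ = 25110.
Step 4: Compare |C| = 10758 to 25110: satisfied.
The claimed |C| lies below the Hamming bound.


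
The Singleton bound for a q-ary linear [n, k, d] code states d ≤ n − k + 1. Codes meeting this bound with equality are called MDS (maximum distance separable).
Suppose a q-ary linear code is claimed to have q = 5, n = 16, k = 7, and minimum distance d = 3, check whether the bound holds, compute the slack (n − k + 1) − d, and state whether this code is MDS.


Singleton RHS = n − k + 1 = 10, slack = 7, bound satisfied, not MDS.

Singleton bound: d ≤ n − k + 1.
Here n = 16, k = 7, so n − k + 1 = 10.
Given d = 3, check d ≤ 10: YES.
Slack = (n − k + 1) − d = 7.
The code is NOT MDS (slack = 7 > 0).
Description: the claimed parameters are [16, 7, 3]_5; such a code would be non-MDS.


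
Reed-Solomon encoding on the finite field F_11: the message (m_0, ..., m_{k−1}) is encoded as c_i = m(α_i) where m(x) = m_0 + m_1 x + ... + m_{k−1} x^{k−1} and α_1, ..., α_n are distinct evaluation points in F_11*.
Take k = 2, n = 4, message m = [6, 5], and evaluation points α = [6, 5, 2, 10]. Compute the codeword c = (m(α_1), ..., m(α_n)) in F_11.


c = [3, 9, 5, 1]

Message polynomial: m(x) = 6 + 5·x (mod 11).
For each evaluation point α_i, compute m(α_i) mod 11:
  α_1 = 6: Horner steps 5 → 3, so m(6) = 3.
  α_2 = 5: Horner steps 5 → 9, so m(5) = 9.
  α_3 = 2: Horner steps 5 → 5, so m(2) = 5.
  α_4 = 10: Horner steps 5 → 1, so m(10) = 1.
Codeword c = [3, 9, 5, 1] ∈ F_11^4.


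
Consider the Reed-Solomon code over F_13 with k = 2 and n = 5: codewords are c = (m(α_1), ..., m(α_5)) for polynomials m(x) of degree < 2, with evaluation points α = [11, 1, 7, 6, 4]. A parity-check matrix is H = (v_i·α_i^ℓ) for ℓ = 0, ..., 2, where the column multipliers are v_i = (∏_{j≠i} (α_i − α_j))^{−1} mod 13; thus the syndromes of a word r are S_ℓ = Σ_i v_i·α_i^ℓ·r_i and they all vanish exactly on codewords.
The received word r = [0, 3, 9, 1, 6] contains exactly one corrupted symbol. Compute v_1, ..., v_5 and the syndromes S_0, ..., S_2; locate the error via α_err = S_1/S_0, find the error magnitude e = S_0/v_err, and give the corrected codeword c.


S = (10, 8, 9), error at position 4, error magnitude e = 6, c = [0, 3, 9, 8, 6].

Step 1: column multipliers v_i = (∏_{j≠i}(α_i − α_j))^{−1} mod 13.
  i = 1 (α = 11): (11−1)(11−7)(11−6)(11−4) = 10·4·5·7 = 1400 ≡ 9, so v_1 = 9^{−1} = 3 (mod 13).
  i = 2 (α = 1): (1−11)(1−7)(1−6)(1−4) = (−10)·(−6)·(−5)·(−3) = 900 ≡ 3, so v_2 = 3^{−1} = 9 (mod 13).
  i = 3 (α = 7): (7−11)(7−1)(7−6)(7−4) = (−4)·6·1·3 = −72 ≡ 6, so v_3 = 6^{−1} = 11 (mod 13).
  i = 4 (α = 6): (6−11)(6−1)(6−7)(6−4) = (−5)·5·(−1)·2 = 50 ≡ 11, so v_4 = 11^{−1} = 6 (mod 13).
  i = 5 (α = 4): (4−11)(4−1)(4−7)(4−6) = (−7)·3·(−3)·(−2) = −126 ≡ 4, so v_5 = 4^{−1} = 10 (mod 13).
  v = [3, 9, 11, 6, 10].
Step 2: syndromes of r = [0, 3, 9, 1, 6] (all sums mod 13).
  S_0 = Σ v_i r_i = 3·0 + 9·3 + 11·9 + 6·1 + 10·6 = 192 ≡ 10.
  S_1 = Σ v_i α_i r_i = 3·11·0 + 9·1·3 + 11·7·9 + 6·6·1 + 10·4·6 = 996 ≡ 8.
  α_i^2 mod 13 = [4, 1, 10, 10, 3].
  S_2 = Σ v_i α_i^2 r_i = 3·4·0 + 9·1·3 + 11·10·9 + 6·10·1 + 10·3·6 = 1257 ≡ 9.
  S = (10, 8, 9) ≠ 0, so r is not a codeword (an error is present).
Step 3: locate the error. For a single error e at position i, S_ℓ = v_i·e·α_i^ℓ, so α_err = S_1/S_0.
  S_0^{−1} = 10^{−1} = 4 (mod 13), so α_err = 8·4 = 32 ≡ 6 = α_4. Error position i = 4.
  Consistency check: S_2/S_1 = 9·5 = 45 ≡ 6 = α_err ✓ (single-error assumption holds).
Step 4: error magnitude e = S_0/v_4 = S_0·∏_{j≠4}(α_4 − α_j) = 10·11 = 110 ≡ 6 (mod 13).
Step 5: correct position 4: c_4 = r_4 − e = 1 − 6 ≡ 8 (mod 13). Hence c = [0, 3, 9, 8, 6].
  Check: interpolating c through the α_i gives m(x) = 2 + 1·x (degree < 2) with m(α_i) = c_i for every i, so c is indeed a codeword.


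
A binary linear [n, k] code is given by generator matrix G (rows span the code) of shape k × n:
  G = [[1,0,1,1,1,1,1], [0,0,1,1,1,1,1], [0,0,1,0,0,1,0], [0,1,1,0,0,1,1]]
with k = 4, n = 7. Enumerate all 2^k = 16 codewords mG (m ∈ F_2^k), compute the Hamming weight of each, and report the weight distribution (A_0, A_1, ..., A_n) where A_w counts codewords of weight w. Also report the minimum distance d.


Weight distribution: A_0 = 1, A_1 = 1, A_2 = 2, A_3 = 4, A_4 = 3, A_5 = 3, A_6 = 2. Minimum distance d = 1.

Enumerate all 2^4 = 16 messages m ∈ F_2^4.
For each, compute codeword c = mG in F_2^7, then tally its weight.
  m = 0000 → c = 0000000, weight = 0.
  m = 1000 → c = 1011111, weight = 6.
  m = 0100 → c = 0011111, weight = 5.
  m = 1100 → c = 1000000, weight = 1.
  m = 0010 → c = 0010010, weight = 2.
  m = 1010 → c = 1001101, weight = 4.
  m = 0110 → c = 0001101, weight = 3.
  m = 1110 → c = 1010010, weight = 3.
  m = 0001 → c = 0110011, weight = 4.
  m = 1001 → c = 1101100, weight = 4.
  m = 0101 → c = 0101100, weight = 3.
  m = 1101 → c = 1110011, weight = 5.
  m = 0011 → c = 0100001, weight = 2.
  m = 1011 → c = 1111110, weight = 6.
  m = 0111 → c = 0111110, weight = 5.
  m = 1111 → c = 1100001, weight = 3.
Tally weights:
  weight 0: 1 codewords.
  weight 1: 1 codewords.
  weight 2: 2 codewords.
  weight 3: 4 codewords.
  weight 4: 3 codewords.
  weight 5: 3 codewords.
  weight 6: 2 codewords.
Minimum distance d = smallest w > 0 with A_w > 0 = 1.
Sanity: Σ A_w = 16 = 2^4 = 16 ✓.


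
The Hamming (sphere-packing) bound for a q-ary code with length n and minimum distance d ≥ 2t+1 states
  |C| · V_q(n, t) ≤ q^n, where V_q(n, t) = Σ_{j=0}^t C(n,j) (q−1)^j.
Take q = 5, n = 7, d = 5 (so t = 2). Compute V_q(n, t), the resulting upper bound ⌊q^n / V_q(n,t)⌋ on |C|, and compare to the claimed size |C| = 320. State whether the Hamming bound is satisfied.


V_q(n, t) = 365, q^n = 78125, Hamming bound = 214, |C| = 320 > bound (violated).

Step 1: Compute V_q(n, t) = Σ_{j=0}^2 C(n, j) (q−1)^j.
  j = 0: C(7,0)·(4)^0 = 1·1 = 1.
  j = 1: C(7,1)·(4)^1 = 7·4 = 28.
  j = 2: C(7,2)·(4)^2 = 21·16 = 336.
  V_q(n, t) = 1 + 28 + 336 = 365.
Step 2: q^n = 5^7 = 78125.
Step 3: Hamming bound ⌊q^n / V_q(n,t)⌋ = ⌊78125/365⌋ = 214.
Step 4: Compare |C| = 320 to 214: violated.
The claimed |C| lies above the Hamming bound, so no 5-ary code of length 7 with d ≥ 5 can have 320 codewords.


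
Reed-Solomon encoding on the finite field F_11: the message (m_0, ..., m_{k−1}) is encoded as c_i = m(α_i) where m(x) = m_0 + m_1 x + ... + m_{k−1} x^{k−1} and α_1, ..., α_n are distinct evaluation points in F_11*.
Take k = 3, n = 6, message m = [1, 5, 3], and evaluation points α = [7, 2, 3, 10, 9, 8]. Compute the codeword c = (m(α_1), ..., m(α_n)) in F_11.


c = [7, 1, 10, 10, 3, 2]

Message polynomial: m(x) = 1 + 5·x + 3·x^2 (mod 11).
For each evaluation point α_i, compute m(α_i) mod 11:
  α_1 = 7: Horner steps 3 → 4 → 7, so m(7) = 7.
  α_2 = 2: Horner steps 3 → 0 → 1, so m(2) = 1.
  α_3 = 3: Horner steps 3 → 3 → 10, so m(3) = 10.
  α_4 = 10: Horner steps 3 → 2 → 10, so m(10) = 10.
  α_5 = 9: Horner steps 3 → 10 → 3, so m(9) = 3.
  α_6 = 8: Horner steps 3 → 7 → 2, so m(8) = 2.
Codeword c = [7, 1, 10, 10, 3, 2] ∈ F_11^6.


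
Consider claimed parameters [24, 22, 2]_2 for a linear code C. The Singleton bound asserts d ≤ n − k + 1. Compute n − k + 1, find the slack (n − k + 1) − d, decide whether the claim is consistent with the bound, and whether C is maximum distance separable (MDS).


Singleton RHS = n − k + 1 = 3, slack = 1, bound satisfied, not MDS.

Singleton bound: d ≤ n − k + 1.
Here n = 24, k = 22, so n − k + 1 = 3.
Given d = 2, check d ≤ 3: YES.
Slack = (n − k + 1) − d = 1.
The code is NOT MDS (slack = 1 > 0).
Description: the claimed parameters are [24, 22, 2]_2; such a code would be non-MDS.


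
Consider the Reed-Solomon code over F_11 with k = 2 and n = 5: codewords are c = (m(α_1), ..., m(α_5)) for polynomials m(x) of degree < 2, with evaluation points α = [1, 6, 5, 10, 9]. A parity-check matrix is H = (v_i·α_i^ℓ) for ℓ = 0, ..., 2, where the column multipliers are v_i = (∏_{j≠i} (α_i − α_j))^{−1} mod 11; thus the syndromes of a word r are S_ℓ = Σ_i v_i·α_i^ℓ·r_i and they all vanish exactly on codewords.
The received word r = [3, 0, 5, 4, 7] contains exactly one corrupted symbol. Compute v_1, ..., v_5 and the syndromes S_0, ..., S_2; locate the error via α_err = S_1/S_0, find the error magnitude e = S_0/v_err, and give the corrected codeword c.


S = (6, 5, 6), error at position 4, error magnitude e = 2, c = [3, 0, 5, 2, 7].

Step 1: column multipliers v_i = (∏_{j≠i}(α_i − α_j))^{−1} mod 11.
  i = 1 (α = 1): (1−6)(1−5)(1−10)(1−9) = (−5)·(−4)·(−9)·(−8) = 1440 ≡ 10, so v_1 = 10^{−1} = 10 (mod 11).
  i = 2 (α = 6): (6−1)(6−5)(6−10)(6−9) = 5·1·(−4)·(−3) = 60 ≡ 5, so v_2 = 5^{−1} = 9 (mod 11).
  i = 3 (α = 5): (5−1)(5−6)(5−10)(5−9) = 4·(−1)·(−5)·(−4) = −80 ≡ 8, so v_3 = 8^{−1} = 7 (mod 11).
  i = 4 (α = 10): (10−1)(10−6)(10−5)(10−9) = 9·4·5·1 = 180 ≡ 4, so v_4 = 4^{−1} = 3 (mod 11).
  i = 5 (α = 9): (9−1)(9−6)(9−5)(9−10) = 8·3·4·(−1) = −96 ≡ 3, so v_5 = 3^{−1} = 4 (mod 11).
  v = [10, 9, 7, 3, 4].
Step 2: syndromes of r = [3, 0, 5, 4, 7] (all sums mod 11).
  S_0 = Σ v_i r_i = 10·3 + 9·0 + 7·5 + 3·4 + 4·7 = 105 ≡ 6.
  S_1 = Σ v_i α_i r_i = 10·1·3 + 9·6·0 + 7·5·5 + 3·10·4 + 4·9·7 = 577 ≡ 5.
  α_i^2 mod 11 = [1, 3, 3, 1, 4].
  S_2 = Σ v_i α_i^2 r_i = 10·1·3 + 9·3·0 + 7·3·5 + 3·1·4 + 4·4·7 = 259 ≡ 6.
  S = (6, 5, 6) ≠ 0, so r is not a codeword (an error is present).
Step 3: locate the error. For a single error e at position i, S_ℓ = v_i·e·α_i^ℓ, so α_err = S_1/S_0.
  S_0^{−1} = 6^{−1} = 2 (mod 11), so α_err = 5·2 = 10 ≡ 10 = α_4. Error position i = 4.
  Consistency check: S_2/S_1 = 6·9 = 54 ≡ 10 = α_err ✓ (single-error assumption holds).
Step 4: error magnitude e = S_0/v_4 = S_0·∏_{j≠4}(α_4 − α_j) = 6·4 = 24 ≡ 2 (mod 11).
Step 5: correct position 4: c_4 = r_4 − e = 4 − 2 ≡ 2 (mod 11). Hence c = [3, 0, 5, 2, 7].
  Check: interpolating c through the α_i gives m(x) = 8 + 6·x (degree < 2) with m(α_i) = c_i for every i, so c is indeed a codeword.


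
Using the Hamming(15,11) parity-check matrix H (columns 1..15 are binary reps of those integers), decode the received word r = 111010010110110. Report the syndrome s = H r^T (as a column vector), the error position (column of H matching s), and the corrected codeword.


s = (1, 1, 1, 1)^T, error position = 15, corrected codeword c = 111010010110111

Compute s = H r^T mod 2 one row at a time:
  s_1 = 1 + 0 + 1 + 1 + 0 + 1 + 1 + 0 = 5 ≡ 1 (mod 2).
  s_2 = 0 + 1 + 0 + 0 + 0 + 1 + 1 + 0 = 3 ≡ 1 (mod 2).
  s_3 = 1 + 1 + 0 + 0 + 1 + 1 + 1 + 0 = 5 ≡ 1 (mod 2).
  s_4 = 1 + 1 + 1 + 0 + 0 + 1 + 1 + 0 = 5 ≡ 1 (mod 2).
s = (1, 1, 1, 1)^T — this equals column 15 of H (binary 1111), so error is at position 15.
Correct: flip bit 15 of r = 111010010110110 to get c = 111010010110111.


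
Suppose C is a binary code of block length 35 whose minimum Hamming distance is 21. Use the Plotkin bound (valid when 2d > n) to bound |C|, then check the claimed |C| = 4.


Plotkin bound M ≤ 6; given |C| = 4 ≤ bound (satisfied).

Check applicability: 2d = 42, n = 35.
2d − n = 7 > 0, so Plotkin applies.
Compute d/(2d−n) = 21/7 ≈ 3.0000.
⌊d/(2d−n)⌋ = 3.
Plotkin bound: M ≤ 2·3 = 6.
Given |C| = 4, check: satisfied.
This |C| is below the Plotkin bound.


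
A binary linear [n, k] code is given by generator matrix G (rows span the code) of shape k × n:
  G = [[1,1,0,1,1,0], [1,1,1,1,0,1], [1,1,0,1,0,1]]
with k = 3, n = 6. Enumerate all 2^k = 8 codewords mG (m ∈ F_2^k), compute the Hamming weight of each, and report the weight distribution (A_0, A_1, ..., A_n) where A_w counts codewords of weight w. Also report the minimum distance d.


Weight distribution: A_0 = 1, A_1 = 1, A_2 = 1, A_3 = 1, A_4 = 2, A_5 = 2. Minimum distance d = 1.

Enumerate all 2^3 = 8 messages m ∈ F_2^3.
For each, compute codeword c = mG in F_2^6, then tally its weight.
  m = 000 → c = 000000, weight = 0.
  m = 100 → c = 110110, weight = 4.
  m = 010 → c = 111101, weight = 5.
  m = 110 → c = 001011, weight = 3.
  m = 001 → c = 110101, weight = 4.
  m = 101 → c = 000011, weight = 2.
  m = 011 → c = 001000, weight = 1.
  m = 111 → c = 111110, weight = 5.
Tally weights:
  weight 0: 1 codewords.
  weight 1: 1 codewords.
  weight 2: 1 codewords.
  weight 3: 1 codewords.
  weight 4: 2 codewords.
  weight 5: 2 codewords.
Minimum distance d = smallest w > 0 with A_w > 0 = 1.
Sanity: Σ A_w = 8 = 2^3 = 8 ✓.


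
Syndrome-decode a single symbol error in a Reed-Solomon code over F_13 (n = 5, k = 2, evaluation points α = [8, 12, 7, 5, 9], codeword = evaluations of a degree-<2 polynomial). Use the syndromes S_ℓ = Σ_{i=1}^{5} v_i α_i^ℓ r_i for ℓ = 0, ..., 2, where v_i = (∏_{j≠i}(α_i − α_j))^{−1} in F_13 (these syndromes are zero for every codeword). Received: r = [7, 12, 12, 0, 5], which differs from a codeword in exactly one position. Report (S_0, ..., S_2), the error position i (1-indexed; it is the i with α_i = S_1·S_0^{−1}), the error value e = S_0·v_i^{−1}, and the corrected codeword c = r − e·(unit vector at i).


S = (7, 10, 5), error at position 3, error magnitude e = 3, c = [7, 12, 9, 0, 5].

Step 1: column multipliers v_i = (∏_{j≠i}(α_i − α_j))^{−1} mod 13.
  i = 1 (α = 8): (8−12)(8−7)(8−5)(8−9) = (−4)·1·3·(−1) = 12 ≡ 12, so v_1 = 12^{−1} = 12 (mod 13).
  i = 2 (α = 12): (12−8)(12−7)(12−5)(12−9) = 4·5·7·3 = 420 ≡ 4, so v_2 = 4^{−1} = 10 (mod 13).
  i = 3 (α = 7): (7−8)(7−12)(7−5)(7−9) = (−1)·(−5)·2·(−2) = −20 ≡ 6, so v_3 = 6^{−1} = 11 (mod 13).
  i = 4 (α = 5): (5−8)(5−12)(5−7)(5−9) = (−3)·(−7)·(−2)·(−4) = 168 ≡ 12, so v_4 = 12^{−1} = 12 (mod 13).
  i = 5 (α = 9): (9−8)(9−12)(9−7)(9−5) = 1·(−3)·2·4 = −24 ≡ 2, so v_5 = 2^{−1} = 7 (mod 13).
  v = [12, 10, 11, 12, 7].
Step 2: syndromes of r = [7, 12, 12, 0, 5] (all sums mod 13).
  S_0 = Σ v_i r_i = 12·7 + 10·12 + 11·12 + 12·0 + 7·5 = 371 ≡ 7.
  S_1 = Σ v_i α_i r_i = 12·8·7 + 10·12·12 + 11·7·12 + 12·5·0 + 7·9·5 = 3351 ≡ 10.
  α_i^2 mod 13 = [12, 1, 10, 12, 3].
  S_2 = Σ v_i α_i^2 r_i = 12·12·7 + 10·1·12 + 11·10·12 + 12·12·0 + 7·3·5 = 2553 ≡ 5.
  S = (7, 10, 5) ≠ 0, so r is not a codeword (an error is present).
Step 3: locate the error. For a single error e at position i, S_ℓ = v_i·e·α_i^ℓ, so α_err = S_1/S_0.
  S_0^{−1} = 7^{−1} = 2 (mod 13), so α_err = 10·2 = 20 ≡ 7 = α_3. Error position i = 3.
  Consistency check: S_2/S_1 = 5·4 = 20 ≡ 7 = α_err ✓ (single-error assumption holds).
Step 4: error magnitude e = S_0/v_3 = S_0·∏_{j≠3}(α_3 − α_j) = 7·6 = 42 ≡ 3 (mod 13).
Step 5: correct position 3: c_3 = r_3 − e = 12 − 3 ≡ 9 (mod 13). Hence c = [7, 12, 9, 0, 5].
  Check: interpolating c through the α_i gives m(x) = 10 + 11·x (degree < 2) with m(α_i) = c_i for every i, so c is indeed a codeword.


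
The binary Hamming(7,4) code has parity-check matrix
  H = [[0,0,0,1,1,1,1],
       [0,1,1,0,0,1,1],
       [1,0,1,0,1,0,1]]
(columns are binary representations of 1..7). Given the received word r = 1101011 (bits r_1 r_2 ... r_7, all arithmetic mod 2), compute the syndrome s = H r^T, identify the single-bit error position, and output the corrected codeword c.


s = (1, 1, 0)^T, error position = 6, corrected codeword c = 1101001

Compute s = H r^T mod 2 one row at a time:
  s_1 = 1 + 0 + 1 + 1 = 3 ≡ 1 (mod 2).
  s_2 = 1 + 0 + 1 + 1 = 3 ≡ 1 (mod 2).
  s_3 = 1 + 0 + 0 + 1 = 2 ≡ 0 (mod 2).
s = (1, 1, 0)^T — this equals column 6 of H (binary 110), so error is at position 6.
Correct: flip bit 6 of r = 1101011 to get c = 1101001.


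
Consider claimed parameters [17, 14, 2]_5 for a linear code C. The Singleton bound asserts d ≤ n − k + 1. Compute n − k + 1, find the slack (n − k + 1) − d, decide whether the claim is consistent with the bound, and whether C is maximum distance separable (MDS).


Singleton RHS = n − k + 1 = 4, slack = 2, bound satisfied, not MDS.

Singleton bound: d ≤ n − k + 1.
Here n = 17, k = 14, so n − k + 1 = 4.
Given d = 2, check d ≤ 4: YES.
Slack = (n − k + 1) − d = 2.
The code is NOT MDS (slack = 2 > 0).
Description: the claimed parameters are [17, 14, 2]_5; such a code would be non-MDS.
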